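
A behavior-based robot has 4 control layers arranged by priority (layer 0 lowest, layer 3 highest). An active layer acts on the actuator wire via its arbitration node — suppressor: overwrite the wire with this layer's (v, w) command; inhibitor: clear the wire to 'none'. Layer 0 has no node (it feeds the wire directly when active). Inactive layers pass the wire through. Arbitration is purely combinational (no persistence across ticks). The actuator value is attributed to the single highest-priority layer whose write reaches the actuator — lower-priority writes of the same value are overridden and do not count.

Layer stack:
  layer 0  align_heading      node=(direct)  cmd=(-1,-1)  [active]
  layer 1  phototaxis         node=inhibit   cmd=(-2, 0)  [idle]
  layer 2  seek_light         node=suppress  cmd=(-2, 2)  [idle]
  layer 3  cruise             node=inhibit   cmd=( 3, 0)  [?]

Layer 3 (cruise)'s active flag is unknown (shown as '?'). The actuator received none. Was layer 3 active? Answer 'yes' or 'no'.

yes

If layer 3 is active=yes:
  actuator would be none
If layer 3 is active=no:
  actuator would be (-1, -1)
Observed none, so layer 3 was active.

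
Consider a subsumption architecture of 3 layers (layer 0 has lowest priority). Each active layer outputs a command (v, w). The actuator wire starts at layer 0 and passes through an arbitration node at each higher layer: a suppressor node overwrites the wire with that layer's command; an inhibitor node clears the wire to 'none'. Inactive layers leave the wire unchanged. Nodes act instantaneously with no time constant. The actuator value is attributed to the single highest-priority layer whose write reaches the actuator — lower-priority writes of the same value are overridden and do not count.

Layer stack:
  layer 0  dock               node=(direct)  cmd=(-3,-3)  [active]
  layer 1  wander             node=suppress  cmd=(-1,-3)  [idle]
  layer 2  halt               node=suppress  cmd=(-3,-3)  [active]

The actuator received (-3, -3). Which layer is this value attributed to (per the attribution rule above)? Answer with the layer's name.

halt

[0] dock on; wire := (-3, -3)
[1] wander off; pass (-3, -3)
[2] halt on (suppress); wire := (-3, -3)
output (-3, -3)
last writer: layer 2 = halt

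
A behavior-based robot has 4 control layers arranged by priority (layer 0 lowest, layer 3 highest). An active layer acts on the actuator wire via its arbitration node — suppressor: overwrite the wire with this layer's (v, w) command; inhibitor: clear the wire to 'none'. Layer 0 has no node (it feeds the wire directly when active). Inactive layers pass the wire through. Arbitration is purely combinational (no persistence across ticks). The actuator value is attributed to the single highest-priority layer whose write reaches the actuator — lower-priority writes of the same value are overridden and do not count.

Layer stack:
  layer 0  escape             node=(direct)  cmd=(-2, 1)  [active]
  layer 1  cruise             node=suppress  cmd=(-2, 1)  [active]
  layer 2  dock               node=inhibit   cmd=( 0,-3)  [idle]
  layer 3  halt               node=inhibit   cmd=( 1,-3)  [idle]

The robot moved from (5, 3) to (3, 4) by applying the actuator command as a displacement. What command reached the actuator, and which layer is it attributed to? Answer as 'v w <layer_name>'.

displacement = (3, 4) − (5, 3) = (-2, 1)
layer 0 (escape) active — direct: (-2, 1)
layer 1 (cruise) active — suppresses: (-2, 1)
layer 2 (dock) idle — unchanged: (-2, 1)
layer 3 (halt) idle — unchanged: (-2, 1)
→ actuator (-2, 1) — from layer 1 (cruise)

-2 1 cruise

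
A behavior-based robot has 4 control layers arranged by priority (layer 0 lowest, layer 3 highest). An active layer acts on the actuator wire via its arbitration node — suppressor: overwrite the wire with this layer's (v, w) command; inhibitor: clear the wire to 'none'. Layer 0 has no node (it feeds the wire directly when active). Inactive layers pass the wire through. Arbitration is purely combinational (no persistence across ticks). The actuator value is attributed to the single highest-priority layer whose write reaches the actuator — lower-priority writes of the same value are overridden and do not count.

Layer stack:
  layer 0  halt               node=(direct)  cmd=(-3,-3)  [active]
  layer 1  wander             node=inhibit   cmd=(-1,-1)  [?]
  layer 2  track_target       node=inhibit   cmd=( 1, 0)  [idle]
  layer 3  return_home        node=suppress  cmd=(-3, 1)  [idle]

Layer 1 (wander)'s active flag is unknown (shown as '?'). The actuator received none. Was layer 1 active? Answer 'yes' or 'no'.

yes

If layer 1 is active=yes:
  actuator would be none
If layer 1 is active=no:
  actuator would be (-3, -3)
Observed none, so layer 1 was active.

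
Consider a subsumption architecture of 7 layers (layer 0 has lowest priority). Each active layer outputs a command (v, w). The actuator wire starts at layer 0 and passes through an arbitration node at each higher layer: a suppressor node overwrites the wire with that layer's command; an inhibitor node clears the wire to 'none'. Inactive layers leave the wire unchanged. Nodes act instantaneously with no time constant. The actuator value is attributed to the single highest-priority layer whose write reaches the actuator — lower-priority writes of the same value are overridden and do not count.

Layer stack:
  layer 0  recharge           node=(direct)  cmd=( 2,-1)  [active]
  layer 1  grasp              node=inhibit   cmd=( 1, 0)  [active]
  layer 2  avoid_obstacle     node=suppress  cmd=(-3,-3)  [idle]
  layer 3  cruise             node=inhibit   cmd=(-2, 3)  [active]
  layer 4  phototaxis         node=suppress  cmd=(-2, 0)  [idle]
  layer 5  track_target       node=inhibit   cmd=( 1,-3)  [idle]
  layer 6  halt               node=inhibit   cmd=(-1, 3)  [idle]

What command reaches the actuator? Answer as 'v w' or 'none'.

none

[0] recharge on; wire := (2, -1)
[1] grasp on (inhibit); wire := none
[2] avoid_obstacle off; pass none
[3] cruise on (inhibit); wire := none
[4] phototaxis off; pass none
[5] track_target off; pass none
[6] halt off; pass none
output none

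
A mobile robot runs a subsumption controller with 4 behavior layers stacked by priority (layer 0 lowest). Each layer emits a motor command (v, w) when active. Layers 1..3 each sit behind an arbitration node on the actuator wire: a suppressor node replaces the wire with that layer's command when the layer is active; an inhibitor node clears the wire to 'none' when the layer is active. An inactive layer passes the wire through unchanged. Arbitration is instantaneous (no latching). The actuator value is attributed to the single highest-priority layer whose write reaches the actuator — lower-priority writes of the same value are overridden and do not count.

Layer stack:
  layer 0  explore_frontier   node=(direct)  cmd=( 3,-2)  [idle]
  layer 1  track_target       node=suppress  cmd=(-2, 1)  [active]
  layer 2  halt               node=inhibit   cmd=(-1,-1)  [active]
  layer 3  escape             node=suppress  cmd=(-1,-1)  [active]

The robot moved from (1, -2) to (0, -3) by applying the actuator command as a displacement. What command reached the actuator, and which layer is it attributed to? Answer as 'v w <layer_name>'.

displacement = (0, -3) − (1, -2) = (-1, -1)
[0] explore_frontier off; wire := none
[1] track_target on (suppress); wire := (-2, 1)
[2] halt on (inhibit); wire := none
[3] escape on (suppress); wire := (-1, -1)
output (-1, -1) — from layer 3 (escape)

-1 -1 escape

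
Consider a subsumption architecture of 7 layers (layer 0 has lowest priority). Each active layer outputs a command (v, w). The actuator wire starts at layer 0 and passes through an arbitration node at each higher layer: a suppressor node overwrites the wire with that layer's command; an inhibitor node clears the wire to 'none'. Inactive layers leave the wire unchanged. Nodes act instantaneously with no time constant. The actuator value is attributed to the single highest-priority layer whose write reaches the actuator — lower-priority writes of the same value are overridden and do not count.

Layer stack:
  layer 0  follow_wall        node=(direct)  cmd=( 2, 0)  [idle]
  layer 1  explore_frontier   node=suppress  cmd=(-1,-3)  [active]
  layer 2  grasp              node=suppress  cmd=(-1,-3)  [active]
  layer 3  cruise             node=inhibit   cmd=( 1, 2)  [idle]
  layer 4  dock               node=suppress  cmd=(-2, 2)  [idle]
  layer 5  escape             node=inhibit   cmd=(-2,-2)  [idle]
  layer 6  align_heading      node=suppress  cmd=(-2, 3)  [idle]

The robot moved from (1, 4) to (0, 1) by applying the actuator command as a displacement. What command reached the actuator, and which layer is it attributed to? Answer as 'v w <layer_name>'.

displacement = (0, 1) − (1, 4) = (-1, -3)
layer 0 (follow_wall) idle — none
layer 1 (explore_frontier) active — suppresses: (-1, -3)
layer 2 (grasp) active — suppresses: (-1, -3)
layer 3 (cruise) idle — unchanged: (-1, -3)
layer 4 (dock) idle — unchanged: (-1, -3)
layer 5 (escape) idle — unchanged: (-1, -3)
layer 6 (align_heading) idle — unchanged: (-1, -3)
→ actuator (-1, -3) — from layer 2 (grasp)

-1 -3 grasp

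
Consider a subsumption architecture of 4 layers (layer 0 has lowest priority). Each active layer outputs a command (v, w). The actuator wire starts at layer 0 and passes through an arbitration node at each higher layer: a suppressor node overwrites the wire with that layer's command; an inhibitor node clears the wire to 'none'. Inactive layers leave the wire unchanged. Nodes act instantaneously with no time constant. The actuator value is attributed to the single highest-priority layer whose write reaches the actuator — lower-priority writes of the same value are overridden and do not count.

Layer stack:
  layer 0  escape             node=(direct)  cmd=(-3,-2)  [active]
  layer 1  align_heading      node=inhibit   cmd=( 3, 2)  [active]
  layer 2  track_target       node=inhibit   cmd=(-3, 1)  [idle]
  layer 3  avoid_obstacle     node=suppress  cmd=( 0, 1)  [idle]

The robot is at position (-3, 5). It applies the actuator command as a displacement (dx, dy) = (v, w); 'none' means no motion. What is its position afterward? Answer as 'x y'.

[0] escape on; wire := (-3, -2)
[1] align_heading on (inhibit); wire := none
[2] track_target off; pass none
[3] avoid_obstacle off; pass none
output none
position: (-3, 5) + none = (-3, 5)

-3 5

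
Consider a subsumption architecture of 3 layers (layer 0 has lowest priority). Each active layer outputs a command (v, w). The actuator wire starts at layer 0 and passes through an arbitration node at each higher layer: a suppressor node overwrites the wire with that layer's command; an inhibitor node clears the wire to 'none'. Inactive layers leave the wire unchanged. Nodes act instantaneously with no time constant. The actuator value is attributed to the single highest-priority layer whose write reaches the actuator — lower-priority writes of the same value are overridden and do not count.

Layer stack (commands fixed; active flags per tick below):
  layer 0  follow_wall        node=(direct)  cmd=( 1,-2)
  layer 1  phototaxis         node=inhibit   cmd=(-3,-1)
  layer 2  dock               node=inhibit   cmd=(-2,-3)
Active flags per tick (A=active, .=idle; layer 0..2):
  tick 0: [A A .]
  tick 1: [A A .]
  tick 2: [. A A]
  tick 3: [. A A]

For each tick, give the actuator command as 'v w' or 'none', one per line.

tick 0:
  layer 0 (follow_wall) active — direct: (1, -2)
  layer 1 (phototaxis) active — inhibits: none
  layer 2 (dock) idle — unchanged: none
  → actuator none
tick 1:
  layer 0 (follow_wall) active — direct: (1, -2)
  layer 1 (phototaxis) active — inhibits: none
  layer 2 (dock) idle — unchanged: none
  → actuator none
tick 2:
  layer 0 (follow_wall) idle — none
  layer 1 (phototaxis) active — inhibits: none
  layer 2 (dock) active — inhibits: none
  → actuator none
tick 3:
  layer 0 (follow_wall) idle — none
  layer 1 (phototaxis) active — inhibits: none
  layer 2 (dock) active — inhibits: none
  → actuator none

none
none
none
none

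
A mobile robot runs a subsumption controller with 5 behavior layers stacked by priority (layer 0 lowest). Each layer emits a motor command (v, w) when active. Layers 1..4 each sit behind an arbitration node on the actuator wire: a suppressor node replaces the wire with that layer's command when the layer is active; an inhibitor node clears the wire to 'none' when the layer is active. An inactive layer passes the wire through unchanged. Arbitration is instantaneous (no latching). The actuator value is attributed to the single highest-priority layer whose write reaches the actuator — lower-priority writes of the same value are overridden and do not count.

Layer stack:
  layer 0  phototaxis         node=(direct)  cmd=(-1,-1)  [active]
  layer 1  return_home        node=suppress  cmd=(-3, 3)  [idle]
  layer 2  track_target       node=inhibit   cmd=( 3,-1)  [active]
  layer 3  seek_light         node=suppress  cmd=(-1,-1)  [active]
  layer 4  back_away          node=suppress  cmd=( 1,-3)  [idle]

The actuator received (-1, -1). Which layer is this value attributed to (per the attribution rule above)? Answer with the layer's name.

L0 phototaxis: active, feeds wire = (-1, -1)
L1 return_home: idle → wire stays (-1, -1)
L2 track_target: active, inhibitor → wire = none
L3 seek_light: active, suppressor → wire = (-1, -1)
L4 back_away: idle → wire stays (-1, -1)
actuator = (-1, -1)
last writer: layer 3 = seek_light

seek_light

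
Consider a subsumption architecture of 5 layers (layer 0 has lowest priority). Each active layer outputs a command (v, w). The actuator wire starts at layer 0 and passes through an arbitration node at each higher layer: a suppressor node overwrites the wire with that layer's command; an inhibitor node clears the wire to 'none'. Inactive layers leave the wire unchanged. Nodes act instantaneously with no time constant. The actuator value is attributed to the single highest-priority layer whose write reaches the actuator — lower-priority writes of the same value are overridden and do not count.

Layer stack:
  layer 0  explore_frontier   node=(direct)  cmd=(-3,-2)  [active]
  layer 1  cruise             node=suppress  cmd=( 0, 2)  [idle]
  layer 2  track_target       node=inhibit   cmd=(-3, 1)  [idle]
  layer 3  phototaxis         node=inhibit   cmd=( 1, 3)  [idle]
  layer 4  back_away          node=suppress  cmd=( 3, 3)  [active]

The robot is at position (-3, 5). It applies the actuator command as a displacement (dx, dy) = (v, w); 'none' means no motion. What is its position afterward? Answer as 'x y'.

layer 0 (explore_frontier) active — direct: (-3, -2)
layer 1 (cruise) idle — unchanged: (-3, -2)
layer 2 (track_target) idle — unchanged: (-3, -2)
layer 3 (phototaxis) idle — unchanged: (-3, -2)
layer 4 (back_away) active — suppresses: (3, 3)
→ actuator (3, 3)
position: (-3, 5) + (3, 3) = (0, 8)

0 8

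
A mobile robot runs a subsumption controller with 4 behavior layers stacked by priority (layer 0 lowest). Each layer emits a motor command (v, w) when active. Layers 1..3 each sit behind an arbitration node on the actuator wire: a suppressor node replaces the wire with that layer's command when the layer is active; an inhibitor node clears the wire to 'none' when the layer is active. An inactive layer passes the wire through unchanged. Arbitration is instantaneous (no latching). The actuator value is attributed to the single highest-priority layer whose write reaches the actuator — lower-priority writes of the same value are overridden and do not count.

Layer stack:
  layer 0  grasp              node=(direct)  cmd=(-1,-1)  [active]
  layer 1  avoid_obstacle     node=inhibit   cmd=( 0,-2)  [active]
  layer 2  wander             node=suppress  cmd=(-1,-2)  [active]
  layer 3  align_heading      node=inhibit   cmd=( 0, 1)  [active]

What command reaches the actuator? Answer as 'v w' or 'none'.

none

layer 0 (grasp) active — direct: (-1, -1)
layer 1 (avoid_obstacle) active — inhibits: none
layer 2 (wander) active — suppresses: (-1, -2)
layer 3 (align_heading) active — inhibits: none
→ actuator none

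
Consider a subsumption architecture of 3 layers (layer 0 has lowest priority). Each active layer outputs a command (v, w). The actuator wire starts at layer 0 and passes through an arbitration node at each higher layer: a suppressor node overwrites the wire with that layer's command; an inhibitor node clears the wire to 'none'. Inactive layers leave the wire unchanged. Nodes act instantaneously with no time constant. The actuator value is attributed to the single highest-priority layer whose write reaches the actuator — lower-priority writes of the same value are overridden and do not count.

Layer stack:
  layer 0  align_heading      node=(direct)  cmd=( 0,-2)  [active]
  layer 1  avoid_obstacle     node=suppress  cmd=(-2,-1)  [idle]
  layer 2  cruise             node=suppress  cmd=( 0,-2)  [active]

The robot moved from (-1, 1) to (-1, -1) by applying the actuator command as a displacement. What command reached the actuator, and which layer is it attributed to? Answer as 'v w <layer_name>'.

displacement = (-1, -1) − (-1, 1) = (0, -2)
layer 0 (align_heading) active — direct: (0, -2)
layer 1 (avoid_obstacle) idle — unchanged: (0, -2)
layer 2 (cruise) active — suppresses: (0, -2)
→ actuator (0, -2) — from layer 2 (cruise)

0 -2 cruise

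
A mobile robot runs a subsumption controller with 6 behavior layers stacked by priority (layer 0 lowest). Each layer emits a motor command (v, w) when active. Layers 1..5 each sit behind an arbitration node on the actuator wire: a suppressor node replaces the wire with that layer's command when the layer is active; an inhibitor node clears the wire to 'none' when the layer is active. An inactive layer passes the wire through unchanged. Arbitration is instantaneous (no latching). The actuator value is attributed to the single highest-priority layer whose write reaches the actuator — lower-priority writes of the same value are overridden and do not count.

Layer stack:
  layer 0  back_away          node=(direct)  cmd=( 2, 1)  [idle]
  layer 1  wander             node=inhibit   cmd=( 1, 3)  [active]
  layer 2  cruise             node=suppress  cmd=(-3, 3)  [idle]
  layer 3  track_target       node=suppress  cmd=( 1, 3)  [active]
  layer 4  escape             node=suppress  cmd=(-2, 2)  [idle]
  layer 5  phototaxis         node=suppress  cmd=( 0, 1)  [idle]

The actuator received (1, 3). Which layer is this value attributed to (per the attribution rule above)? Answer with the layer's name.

track_target

L0 back_away: idle → wire = none
L1 wander: active, inhibitor → wire = none
L2 cruise: idle → wire stays none
L3 track_target: active, suppressor → wire = (1, 3)
L4 escape: idle → wire stays (1, 3)
L5 phototaxis: idle → wire stays (1, 3)
actuator = (1, 3)
last writer: layer 3 = track_target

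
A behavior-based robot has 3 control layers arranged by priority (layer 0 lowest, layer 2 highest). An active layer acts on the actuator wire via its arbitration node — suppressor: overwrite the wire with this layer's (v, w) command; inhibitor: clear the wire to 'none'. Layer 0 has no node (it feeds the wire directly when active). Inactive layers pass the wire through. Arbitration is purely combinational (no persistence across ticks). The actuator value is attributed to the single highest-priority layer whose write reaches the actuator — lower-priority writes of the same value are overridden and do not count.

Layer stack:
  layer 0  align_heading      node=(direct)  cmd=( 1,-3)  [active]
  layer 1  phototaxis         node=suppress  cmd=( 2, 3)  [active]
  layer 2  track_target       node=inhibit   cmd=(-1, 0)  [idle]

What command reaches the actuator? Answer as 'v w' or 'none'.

[0] align_heading on; wire := (1, -3)
[1] phototaxis on (suppress); wire := (2, 3)
[2] track_target off; pass (2, 3)
output (2, 3)

2 3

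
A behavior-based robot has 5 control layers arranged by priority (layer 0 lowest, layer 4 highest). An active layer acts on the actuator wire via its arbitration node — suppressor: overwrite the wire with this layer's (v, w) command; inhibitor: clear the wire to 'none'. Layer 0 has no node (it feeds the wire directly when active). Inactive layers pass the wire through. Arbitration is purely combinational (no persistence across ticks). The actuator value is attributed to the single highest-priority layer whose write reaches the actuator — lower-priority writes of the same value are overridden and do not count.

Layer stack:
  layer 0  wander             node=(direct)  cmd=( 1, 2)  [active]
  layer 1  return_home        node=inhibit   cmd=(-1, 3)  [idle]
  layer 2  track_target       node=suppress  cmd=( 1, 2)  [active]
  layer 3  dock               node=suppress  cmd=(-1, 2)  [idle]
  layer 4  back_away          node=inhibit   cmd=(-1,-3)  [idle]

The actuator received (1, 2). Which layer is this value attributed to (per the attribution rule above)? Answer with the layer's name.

track_target

[0] wander on; wire := (1, 2)
[1] return_home off; pass (1, 2)
[2] track_target on (suppress); wire := (1, 2)
[3] dock off; pass (1, 2)
[4] back_away off; pass (1, 2)
output (1, 2)
last writer: layer 2 = track_target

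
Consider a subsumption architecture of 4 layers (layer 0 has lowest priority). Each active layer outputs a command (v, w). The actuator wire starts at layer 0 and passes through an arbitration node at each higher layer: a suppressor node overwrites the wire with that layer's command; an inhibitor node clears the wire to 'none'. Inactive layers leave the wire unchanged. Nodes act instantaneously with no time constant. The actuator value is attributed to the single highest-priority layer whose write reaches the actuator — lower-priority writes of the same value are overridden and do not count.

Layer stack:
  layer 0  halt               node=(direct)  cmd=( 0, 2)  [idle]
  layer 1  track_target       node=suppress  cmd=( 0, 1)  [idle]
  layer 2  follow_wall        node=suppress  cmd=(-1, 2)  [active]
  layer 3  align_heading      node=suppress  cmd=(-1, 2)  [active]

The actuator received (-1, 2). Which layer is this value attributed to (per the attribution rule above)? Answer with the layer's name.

align_heading

layer 0 (halt) idle — none
layer 1 (track_target) idle — unchanged: none
layer 2 (follow_wall) active — suppresses: (-1, 2)
layer 3 (align_heading) active — suppresses: (-1, 2)
→ actuator (-1, 2)
last writer: layer 3 = align_heading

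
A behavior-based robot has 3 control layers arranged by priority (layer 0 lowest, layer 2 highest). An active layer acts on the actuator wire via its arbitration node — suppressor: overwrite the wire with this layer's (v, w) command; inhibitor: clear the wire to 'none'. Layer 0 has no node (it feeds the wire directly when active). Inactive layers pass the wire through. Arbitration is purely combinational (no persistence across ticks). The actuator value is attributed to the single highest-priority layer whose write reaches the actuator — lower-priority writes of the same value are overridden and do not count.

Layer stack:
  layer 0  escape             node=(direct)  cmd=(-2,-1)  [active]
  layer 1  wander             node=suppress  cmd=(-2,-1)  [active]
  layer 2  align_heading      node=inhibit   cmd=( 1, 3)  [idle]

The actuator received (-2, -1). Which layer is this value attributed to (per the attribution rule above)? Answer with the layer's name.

wander

layer 0 (escape) active — direct: (-2, -1)
layer 1 (wander) active — suppresses: (-2, -1)
layer 2 (align_heading) idle — unchanged: (-2, -1)
→ actuator (-2, -1)
last writer: layer 1 = wander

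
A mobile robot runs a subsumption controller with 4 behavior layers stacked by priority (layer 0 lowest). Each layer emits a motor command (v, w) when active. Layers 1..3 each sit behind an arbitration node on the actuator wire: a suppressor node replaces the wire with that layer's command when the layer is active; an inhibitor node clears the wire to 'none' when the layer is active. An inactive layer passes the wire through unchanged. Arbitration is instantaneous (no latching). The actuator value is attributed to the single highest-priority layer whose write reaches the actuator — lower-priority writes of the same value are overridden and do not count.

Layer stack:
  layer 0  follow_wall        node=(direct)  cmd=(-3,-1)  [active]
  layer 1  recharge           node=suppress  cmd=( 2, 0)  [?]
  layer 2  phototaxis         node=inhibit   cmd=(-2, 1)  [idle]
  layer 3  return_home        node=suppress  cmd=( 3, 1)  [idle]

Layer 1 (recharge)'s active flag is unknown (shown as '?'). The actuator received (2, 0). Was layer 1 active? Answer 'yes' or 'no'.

yes

If layer 1 is active=yes:
  actuator would be (2, 0)
If layer 1 is active=no:
  actuator would be (-3, -1)
Observed (2, 0), so layer 1 was active.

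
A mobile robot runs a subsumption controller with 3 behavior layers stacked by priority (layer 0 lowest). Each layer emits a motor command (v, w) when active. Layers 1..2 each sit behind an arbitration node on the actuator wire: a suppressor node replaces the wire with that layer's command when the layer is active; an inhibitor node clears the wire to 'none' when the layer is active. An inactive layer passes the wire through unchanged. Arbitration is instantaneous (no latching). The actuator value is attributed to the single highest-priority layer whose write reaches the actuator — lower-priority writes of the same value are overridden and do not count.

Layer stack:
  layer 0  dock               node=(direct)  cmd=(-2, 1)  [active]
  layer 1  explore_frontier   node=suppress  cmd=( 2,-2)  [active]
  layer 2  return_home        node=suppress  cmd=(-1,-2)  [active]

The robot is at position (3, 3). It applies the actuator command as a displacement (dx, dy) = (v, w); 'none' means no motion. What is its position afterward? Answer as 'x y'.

2 1

layer 0 (dock) active — direct: (-2, 1)
layer 1 (explore_frontier) active — suppresses: (2, -2)
layer 2 (return_home) active — suppresses: (-1, -2)
→ actuator (-1, -2)
position: (3, 3) + (-1, -2) = (2, 1)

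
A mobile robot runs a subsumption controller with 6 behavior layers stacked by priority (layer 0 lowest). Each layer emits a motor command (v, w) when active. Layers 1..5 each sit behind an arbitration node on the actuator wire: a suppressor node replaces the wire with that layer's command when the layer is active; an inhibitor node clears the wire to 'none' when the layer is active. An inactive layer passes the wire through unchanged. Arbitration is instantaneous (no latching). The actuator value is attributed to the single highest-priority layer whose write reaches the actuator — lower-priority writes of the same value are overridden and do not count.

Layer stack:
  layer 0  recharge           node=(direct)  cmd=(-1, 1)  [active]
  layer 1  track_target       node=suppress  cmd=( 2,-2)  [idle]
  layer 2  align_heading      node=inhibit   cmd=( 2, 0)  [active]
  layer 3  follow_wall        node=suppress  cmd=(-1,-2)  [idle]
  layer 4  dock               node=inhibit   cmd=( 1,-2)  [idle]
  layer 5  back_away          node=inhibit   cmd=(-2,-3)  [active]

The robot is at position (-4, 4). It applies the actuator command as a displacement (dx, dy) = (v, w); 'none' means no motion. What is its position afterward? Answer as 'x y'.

L0 recharge: active, feeds wire = (-1, 1)
L1 track_target: idle → wire stays (-1, 1)
L2 align_heading: active, inhibitor → wire = none
L3 follow_wall: idle → wire stays none
L4 dock: idle → wire stays none
L5 back_away: active, inhibitor → wire = none
actuator = none
position: (-4, 4) + none = (-4, 4)

-4 4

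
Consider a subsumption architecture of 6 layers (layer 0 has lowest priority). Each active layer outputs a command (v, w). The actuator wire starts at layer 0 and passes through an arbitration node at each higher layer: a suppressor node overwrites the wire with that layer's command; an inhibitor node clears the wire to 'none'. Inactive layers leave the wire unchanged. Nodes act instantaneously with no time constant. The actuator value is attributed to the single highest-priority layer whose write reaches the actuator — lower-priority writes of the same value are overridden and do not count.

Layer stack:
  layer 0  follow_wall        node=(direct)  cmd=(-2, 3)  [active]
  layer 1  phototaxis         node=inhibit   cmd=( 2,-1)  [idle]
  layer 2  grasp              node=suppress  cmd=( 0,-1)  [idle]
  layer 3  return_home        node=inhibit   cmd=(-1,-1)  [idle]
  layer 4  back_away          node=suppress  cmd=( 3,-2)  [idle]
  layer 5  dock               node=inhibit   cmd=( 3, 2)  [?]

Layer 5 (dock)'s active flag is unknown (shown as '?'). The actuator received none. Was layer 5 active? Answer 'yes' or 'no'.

yes

If layer 5 is active=yes:
  actuator would be none
If layer 5 is active=no:
  actuator would be (-2, 3)
Observed none, so layer 5 was active.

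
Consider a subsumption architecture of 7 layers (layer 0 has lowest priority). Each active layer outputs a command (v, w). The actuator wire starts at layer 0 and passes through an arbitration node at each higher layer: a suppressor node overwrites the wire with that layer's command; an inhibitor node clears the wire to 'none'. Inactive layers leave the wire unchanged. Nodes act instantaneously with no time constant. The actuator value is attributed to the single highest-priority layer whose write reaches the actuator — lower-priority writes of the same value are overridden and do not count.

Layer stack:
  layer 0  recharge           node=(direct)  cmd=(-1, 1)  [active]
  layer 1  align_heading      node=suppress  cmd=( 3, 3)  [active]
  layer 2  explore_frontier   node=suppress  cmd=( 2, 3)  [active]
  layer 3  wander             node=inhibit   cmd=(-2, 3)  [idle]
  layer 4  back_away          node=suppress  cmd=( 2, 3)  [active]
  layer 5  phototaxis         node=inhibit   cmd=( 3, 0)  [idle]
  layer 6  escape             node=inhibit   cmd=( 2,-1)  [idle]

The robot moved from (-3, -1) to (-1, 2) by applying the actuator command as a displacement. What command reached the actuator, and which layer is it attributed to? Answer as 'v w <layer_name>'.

displacement = (-1, 2) − (-3, -1) = (2, 3)
[0] recharge on; wire := (-1, 1)
[1] align_heading on (suppress); wire := (3, 3)
[2] explore_frontier on (suppress); wire := (2, 3)
[3] wander off; pass (2, 3)
[4] back_away on (suppress); wire := (2, 3)
[5] phototaxis off; pass (2, 3)
[6] escape off; pass (2, 3)
output (2, 3) — from layer 4 (back_away)

2 3 back_away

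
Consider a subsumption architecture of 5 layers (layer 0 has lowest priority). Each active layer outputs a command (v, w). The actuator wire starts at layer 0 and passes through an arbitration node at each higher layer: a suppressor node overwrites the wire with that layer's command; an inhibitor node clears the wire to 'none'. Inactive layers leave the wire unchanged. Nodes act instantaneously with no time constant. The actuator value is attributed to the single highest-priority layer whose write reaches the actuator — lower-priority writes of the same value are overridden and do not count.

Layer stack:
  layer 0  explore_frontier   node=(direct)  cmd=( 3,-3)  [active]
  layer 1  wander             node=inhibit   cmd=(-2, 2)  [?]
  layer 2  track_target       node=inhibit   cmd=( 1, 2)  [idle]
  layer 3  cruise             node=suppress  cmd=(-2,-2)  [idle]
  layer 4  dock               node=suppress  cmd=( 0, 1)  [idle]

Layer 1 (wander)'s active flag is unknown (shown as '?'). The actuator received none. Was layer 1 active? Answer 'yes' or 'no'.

yes

If layer 1 is active=yes:
  actuator would be none
If layer 1 is active=no:
  actuator would be (3, -3)
Observed none, so layer 1 was active.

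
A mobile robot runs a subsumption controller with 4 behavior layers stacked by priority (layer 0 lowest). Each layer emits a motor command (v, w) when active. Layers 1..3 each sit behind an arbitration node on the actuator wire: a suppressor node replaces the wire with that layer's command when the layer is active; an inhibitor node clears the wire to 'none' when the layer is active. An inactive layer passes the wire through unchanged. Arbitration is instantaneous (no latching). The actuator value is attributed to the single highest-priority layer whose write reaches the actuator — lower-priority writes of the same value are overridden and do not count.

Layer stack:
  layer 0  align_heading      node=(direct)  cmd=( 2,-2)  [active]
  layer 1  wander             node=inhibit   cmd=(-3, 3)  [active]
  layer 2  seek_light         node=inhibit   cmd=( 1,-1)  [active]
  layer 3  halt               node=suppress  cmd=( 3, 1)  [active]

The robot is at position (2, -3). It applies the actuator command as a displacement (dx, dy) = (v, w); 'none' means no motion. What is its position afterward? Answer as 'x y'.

5 -2

L0 align_heading: active, feeds wire = (2, -2)
L1 wander: active, inhibitor → wire = none
L2 seek_light: active, inhibitor → wire = none
L3 halt: active, suppressor → wire = (3, 1)
actuator = (3, 1)
position: (2, -3) + (3, 1) = (5, -2)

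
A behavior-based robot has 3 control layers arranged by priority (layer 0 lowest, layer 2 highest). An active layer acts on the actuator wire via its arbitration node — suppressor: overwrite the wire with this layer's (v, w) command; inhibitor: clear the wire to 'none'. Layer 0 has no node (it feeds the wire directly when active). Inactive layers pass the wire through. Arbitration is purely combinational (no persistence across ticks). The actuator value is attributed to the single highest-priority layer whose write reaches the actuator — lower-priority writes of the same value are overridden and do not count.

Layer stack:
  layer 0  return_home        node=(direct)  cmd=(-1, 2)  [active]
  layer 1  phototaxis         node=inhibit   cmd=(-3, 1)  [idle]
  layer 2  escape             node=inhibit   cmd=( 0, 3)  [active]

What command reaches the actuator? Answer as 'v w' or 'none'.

[0] return_home on; wire := (-1, 2)
[1] phototaxis off; pass (-1, 2)
[2] escape on (inhibit); wire := none
output none

none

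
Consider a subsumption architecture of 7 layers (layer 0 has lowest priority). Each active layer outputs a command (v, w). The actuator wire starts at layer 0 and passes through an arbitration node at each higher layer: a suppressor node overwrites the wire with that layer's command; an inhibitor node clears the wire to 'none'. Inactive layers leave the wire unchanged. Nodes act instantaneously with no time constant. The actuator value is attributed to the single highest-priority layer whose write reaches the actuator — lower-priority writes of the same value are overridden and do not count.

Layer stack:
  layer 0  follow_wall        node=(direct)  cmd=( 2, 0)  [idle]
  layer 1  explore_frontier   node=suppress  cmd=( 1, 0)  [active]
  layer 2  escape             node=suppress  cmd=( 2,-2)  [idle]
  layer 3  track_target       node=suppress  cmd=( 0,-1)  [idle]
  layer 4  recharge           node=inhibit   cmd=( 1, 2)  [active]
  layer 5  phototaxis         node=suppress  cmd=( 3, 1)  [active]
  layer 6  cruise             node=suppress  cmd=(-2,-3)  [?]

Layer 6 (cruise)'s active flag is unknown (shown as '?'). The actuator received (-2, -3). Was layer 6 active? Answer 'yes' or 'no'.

yes

If layer 6 is active=yes:
  actuator would be (-2, -3)
If layer 6 is active=no:
  actuator would be (3, 1)
Observed (-2, -3), so layer 6 was active.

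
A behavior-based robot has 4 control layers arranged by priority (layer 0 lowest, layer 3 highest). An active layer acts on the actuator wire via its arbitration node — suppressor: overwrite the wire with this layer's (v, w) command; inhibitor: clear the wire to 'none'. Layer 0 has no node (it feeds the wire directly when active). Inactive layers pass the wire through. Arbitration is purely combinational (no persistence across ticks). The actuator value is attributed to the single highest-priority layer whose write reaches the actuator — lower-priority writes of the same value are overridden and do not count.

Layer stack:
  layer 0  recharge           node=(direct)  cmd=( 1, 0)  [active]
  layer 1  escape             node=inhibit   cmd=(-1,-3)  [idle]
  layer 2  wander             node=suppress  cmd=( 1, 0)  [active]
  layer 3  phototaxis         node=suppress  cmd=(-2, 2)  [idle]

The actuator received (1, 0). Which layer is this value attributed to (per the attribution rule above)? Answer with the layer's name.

wander

[0] recharge on; wire := (1, 0)
[1] escape off; pass (1, 0)
[2] wander on (suppress); wire := (1, 0)
[3] phototaxis off; pass (1, 0)
output (1, 0)
last writer: layer 2 = wander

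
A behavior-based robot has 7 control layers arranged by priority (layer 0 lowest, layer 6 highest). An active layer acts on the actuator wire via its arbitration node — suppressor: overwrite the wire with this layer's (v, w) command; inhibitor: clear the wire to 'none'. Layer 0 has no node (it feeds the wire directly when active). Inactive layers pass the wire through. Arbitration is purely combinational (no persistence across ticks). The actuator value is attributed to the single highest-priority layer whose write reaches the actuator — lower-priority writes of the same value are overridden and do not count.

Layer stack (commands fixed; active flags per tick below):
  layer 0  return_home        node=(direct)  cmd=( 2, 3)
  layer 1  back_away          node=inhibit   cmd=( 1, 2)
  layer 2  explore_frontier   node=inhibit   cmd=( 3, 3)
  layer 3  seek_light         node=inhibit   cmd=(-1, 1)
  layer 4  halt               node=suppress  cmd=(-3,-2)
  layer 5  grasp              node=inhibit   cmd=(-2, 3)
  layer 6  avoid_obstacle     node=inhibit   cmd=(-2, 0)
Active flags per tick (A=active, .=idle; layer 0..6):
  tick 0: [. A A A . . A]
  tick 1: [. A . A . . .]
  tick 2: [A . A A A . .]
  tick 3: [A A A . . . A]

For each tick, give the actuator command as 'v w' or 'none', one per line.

none
none
-3 -2
none

tick 0:
  [0] return_home off; wire := none
  [1] back_away on (inhibit); wire := none
  [2] explore_frontier on (inhibit); wire := none
  [3] seek_light on (inhibit); wire := none
  [4] halt off; pass none
  [5] grasp off; pass none
  [6] avoid_obstacle on (inhibit); wire := none
  output none
tick 1:
  [0] return_home off; wire := none
  [1] back_away on (inhibit); wire := none
  [2] explore_frontier off; pass none
  [3] seek_light on (inhibit); wire := none
  [4] halt off; pass none
  [5] grasp off; pass none
  [6] avoid_obstacle off; pass none
  output none
tick 2:
  [0] return_home on; wire := (2, 3)
  [1] back_away off; pass (2, 3)
  [2] explore_frontier on (inhibit); wire := none
  [3] seek_light on (inhibit); wire := none
  [4] halt on (suppress); wire := (-3, -2)
  [5] grasp off; pass (-3, -2)
  [6] avoid_obstacle off; pass (-3, -2)
  output (-3, -2)
tick 3:
  [0] return_home on; wire := (2, 3)
  [1] back_away on (inhibit); wire := none
  [2] explore_frontier on (inhibit); wire := none
  [3] seek_light off; pass none
  [4] halt off; pass none
  [5] grasp off; pass none
  [6] avoid_obstacle on (inhibit); wire := none
  output none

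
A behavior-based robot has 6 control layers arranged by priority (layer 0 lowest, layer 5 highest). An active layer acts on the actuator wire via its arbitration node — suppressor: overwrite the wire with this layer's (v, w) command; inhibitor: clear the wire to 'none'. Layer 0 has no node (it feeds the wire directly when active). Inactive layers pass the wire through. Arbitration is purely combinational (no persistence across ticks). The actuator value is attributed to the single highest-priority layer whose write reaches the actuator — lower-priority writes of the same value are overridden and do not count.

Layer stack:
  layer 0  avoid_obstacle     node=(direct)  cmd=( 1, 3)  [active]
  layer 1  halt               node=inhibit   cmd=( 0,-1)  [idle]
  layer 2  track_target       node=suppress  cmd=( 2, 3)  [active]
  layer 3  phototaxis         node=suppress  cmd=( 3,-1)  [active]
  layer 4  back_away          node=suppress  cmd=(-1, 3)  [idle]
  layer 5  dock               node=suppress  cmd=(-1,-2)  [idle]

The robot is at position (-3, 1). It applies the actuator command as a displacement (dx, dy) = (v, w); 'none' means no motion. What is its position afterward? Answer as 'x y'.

layer 0 (avoid_obstacle) active — direct: (1, 3)
layer 1 (halt) idle — unchanged: (1, 3)
layer 2 (track_target) active — suppresses: (2, 3)
layer 3 (phototaxis) active — suppresses: (3, -1)
layer 4 (back_away) idle — unchanged: (3, -1)
layer 5 (dock) idle — unchanged: (3, -1)
→ actuator (3, -1)
position: (-3, 1) + (3, -1) = (0, 0)

0 0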